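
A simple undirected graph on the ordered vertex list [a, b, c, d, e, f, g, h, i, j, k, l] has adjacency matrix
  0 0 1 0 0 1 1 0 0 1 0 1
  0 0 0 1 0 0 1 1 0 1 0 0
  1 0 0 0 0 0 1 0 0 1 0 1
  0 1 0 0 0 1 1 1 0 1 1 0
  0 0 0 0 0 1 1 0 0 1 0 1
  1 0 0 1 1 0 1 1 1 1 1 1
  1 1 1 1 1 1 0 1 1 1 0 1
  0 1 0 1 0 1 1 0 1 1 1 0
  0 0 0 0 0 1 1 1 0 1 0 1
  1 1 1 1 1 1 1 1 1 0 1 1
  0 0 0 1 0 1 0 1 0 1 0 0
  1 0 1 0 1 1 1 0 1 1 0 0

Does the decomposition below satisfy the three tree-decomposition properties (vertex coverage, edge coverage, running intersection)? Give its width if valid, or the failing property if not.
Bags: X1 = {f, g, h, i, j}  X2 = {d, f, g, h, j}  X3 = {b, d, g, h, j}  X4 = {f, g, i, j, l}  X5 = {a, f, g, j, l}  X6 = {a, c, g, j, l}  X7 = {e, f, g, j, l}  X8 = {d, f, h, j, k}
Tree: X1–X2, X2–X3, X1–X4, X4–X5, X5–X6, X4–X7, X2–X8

Checking the three conditions: (i) the bags cover all of {a, b, c, d, e, f, g, h, i, j, k, l}; (ii) for each edge, some bag contains both endpoints; (iii) the bags containing any fixed vertex form a subtree. All hold, so the decomposition is valid with width 5 − 1 = 4.

Yes; width 4.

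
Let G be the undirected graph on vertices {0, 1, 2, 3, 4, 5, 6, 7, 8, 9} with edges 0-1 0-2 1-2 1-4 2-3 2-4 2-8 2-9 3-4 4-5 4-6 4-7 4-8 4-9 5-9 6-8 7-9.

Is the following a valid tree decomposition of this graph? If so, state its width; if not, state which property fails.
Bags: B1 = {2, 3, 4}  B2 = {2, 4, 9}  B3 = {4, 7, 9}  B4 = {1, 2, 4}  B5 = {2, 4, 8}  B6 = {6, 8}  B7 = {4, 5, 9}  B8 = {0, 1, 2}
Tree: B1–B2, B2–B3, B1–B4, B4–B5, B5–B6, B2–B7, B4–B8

A tree decomposition must satisfy three properties: every vertex lies in some bag; for every edge, both endpoints lie together in some bag; and for every vertex, the bags containing it form a connected subtree. Here edge (4,6) lies in no bag, so the decomposition is invalid.

No — edge (4,6) lies in no bag.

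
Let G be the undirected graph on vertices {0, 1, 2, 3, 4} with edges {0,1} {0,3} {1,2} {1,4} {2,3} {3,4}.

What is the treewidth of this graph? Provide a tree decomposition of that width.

Treewidth 2.
Bags: B1 = {1, 3, 4}  B2 = {0, 1, 3}  B3 = {1, 2, 3}
Tree: B1–B2, B2–B3

The largest bag has 3 vertices, giving width 2; this decomposition certifies tw(G) ≤ 2. For the lower bound, G contains the cycle 1–4–3–0–1, so G is not a forest; only forests have treewidth ≤ 1, hence tw(G) ≥ 2. The upper and lower bounds meet at 2, so that is the treewidth.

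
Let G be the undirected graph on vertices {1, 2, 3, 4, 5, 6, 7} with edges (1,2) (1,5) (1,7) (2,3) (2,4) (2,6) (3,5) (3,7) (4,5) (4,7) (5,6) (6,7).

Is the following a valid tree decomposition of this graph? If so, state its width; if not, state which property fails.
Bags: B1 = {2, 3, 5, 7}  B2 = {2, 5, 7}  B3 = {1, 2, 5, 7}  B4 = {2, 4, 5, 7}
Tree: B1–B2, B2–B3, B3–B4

A tree decomposition must satisfy three properties: every vertex lies in some bag; for every edge, both endpoints lie together in some bag; and for every vertex, the bags containing it form a connected subtree. Here vertex 6 appears in no bag, so the decomposition is invalid.

No — vertex 6 appears in no bag.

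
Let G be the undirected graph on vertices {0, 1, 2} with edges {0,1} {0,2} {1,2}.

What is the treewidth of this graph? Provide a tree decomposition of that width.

Treewidth 2.
One optimal decomposition is:
Bags: B1 = {0, 1, 2}
Tree: (single bag)

A single bag containing all 3 vertices is trivially a valid decomposition of width 2. Conversely, {0, 1, 2} is a clique of size 3, and the vertices of any clique must share a bag in every tree decomposition; so some bag has ≥ 3 vertices and tw(G) ≥ 2. The upper and lower bounds meet at 2, so that is the treewidth.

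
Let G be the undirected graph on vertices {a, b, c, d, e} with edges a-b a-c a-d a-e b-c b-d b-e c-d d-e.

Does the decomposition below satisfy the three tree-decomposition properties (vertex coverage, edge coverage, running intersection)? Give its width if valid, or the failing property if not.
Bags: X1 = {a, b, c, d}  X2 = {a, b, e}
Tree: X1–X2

No — edge (d,e) lies in no bag.

A tree decomposition must satisfy three properties: every vertex lies in some bag; for every edge, both endpoints lie together in some bag; and for every vertex, the bags containing it form a connected subtree. Here edge (d,e) lies in no bag, so the decomposition is invalid.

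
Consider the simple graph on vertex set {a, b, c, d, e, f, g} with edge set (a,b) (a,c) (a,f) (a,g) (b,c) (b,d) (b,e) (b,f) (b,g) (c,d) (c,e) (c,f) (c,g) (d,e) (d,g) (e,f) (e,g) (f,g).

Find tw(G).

A width-4 tree decomposition is:
Bags: B1 = {b, c, e, f, g}  B2 = {a, b, c, f, g}  B3 = {b, c, d, e, g}
Tree: B1–B2, B1–B3
The largest bag has 5 vertices, giving width 4; this decomposition certifies tw(G) ≤ 4. For the lower bound, the 5 vertices {b, c, d, e, g} are pairwise adjacent, and any tree decomposition puts a clique entirely inside one bag — forcing width ≥ 4. Hence tw(G) = 4 exactly.

4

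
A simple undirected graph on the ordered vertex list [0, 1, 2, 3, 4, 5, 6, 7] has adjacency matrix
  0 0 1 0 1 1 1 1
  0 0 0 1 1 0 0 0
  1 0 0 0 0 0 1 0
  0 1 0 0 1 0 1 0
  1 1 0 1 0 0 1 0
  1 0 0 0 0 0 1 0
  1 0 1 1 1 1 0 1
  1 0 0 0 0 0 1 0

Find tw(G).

A width-2 tree decomposition is:
Bags: B1 = {0, 6, 7}  B2 = {0, 4, 6}  B3 = {0, 5, 6}  B4 = {0, 2, 6}  B5 = {3, 4, 6}  B6 = {1, 3, 4}
Tree: B1–B2, B1–B3, B1–B4, B2–B5, B5–B6
Every bag has size at most 3, so the width is 3 − 1 = 2 and tw(G) ≤ 2. For the lower bound, the 3 vertices {1, 3, 4} are pairwise adjacent, and any tree decomposition puts a clique entirely inside one bag — forcing width ≥ 2. Therefore the treewidth is 2.

2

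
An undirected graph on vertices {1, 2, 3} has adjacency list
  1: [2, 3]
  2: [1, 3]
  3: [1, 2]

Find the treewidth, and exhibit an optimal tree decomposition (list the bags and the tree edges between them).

Treewidth 2.
Bags: B1 = {1, 2, 3}
Tree: (single bag)

A single bag containing all 3 vertices is trivially a valid decomposition of width 2. For the lower bound, the 3 vertices {1, 2, 3} are pairwise adjacent, and any tree decomposition puts a clique entirely inside one bag — forcing width ≥ 2. Combining the bounds, tw(G) = 2.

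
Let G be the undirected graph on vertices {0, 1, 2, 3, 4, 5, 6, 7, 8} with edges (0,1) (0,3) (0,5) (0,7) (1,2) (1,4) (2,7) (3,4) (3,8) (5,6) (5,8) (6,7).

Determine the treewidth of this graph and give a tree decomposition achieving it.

Treewidth 3.
One optimal decomposition is:
Bags: B1 = {2, 5, 6, 7}  B2 = {0, 2, 5, 7}  B3 = {0, 1, 2, 5}  B4 = {0, 1, 5, 8}  B5 = {0, 1, 3, 8}  B6 = {1, 3, 4, 8}
Tree: B1–B2, B2–B3, B3–B4, B4–B5, B5–B6

Every bag has size at most 4, so the width is 4 − 1 = 3 and tw(G) ≤ 3. For the lower bound: the 4 vertex sets {2,6,7}, {5}, {0}, {1,3,4,8} are disjoint, each induces a connected subgraph, and every pair is joined by at least one edge of G. Contracting each set to a single vertex therefore yields K_{4} as a minor, and since treewidth is minor-monotone, tw(G) ≥ tw(K_{4}) = 3. Hence tw(G) = 3 exactly.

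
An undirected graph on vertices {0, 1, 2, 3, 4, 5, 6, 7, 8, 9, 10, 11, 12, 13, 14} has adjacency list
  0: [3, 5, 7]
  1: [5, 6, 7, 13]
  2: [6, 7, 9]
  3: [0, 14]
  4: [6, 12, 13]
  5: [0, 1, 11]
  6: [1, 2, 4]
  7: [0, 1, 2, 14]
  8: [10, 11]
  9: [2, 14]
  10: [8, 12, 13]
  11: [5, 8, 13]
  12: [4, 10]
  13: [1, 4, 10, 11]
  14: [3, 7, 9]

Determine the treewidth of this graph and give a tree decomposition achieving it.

Treewidth 3.
One such decomposition:
Bags: B1 = {2, 3, 9, 14}  B2 = {2, 3, 7, 14}  B3 = {0, 2, 3, 7}  B4 = {0, 2, 6, 7}  B5 = {0, 1, 6, 7}  B6 = {0, 1, 5, 6}  B7 = {1, 4, 5, 6}  B8 = {1, 4, 5, 13}  B9 = {4, 5, 11, 13}  B10 = {4, 11, 12, 13}  B11 = {10, 11, 12, 13}  B12 = {8, 10, 11, 12}
Tree: B1–B2, B2–B3, B3–B4, B4–B5, B5–B6, B6–B7, B7–B8, B8–B9, B9–B10, B10–B11, B11–B12

Every bag has size at most 4, so the width is 4 − 1 = 3 and tw(G) ≤ 3. For the lower bound: the 4 vertex sets {3,9,14}, {2}, {7}, {0,1,5,6} are disjoint, each induces a connected subgraph, and every pair is joined by at least one edge of G. Contracting each set to a single vertex therefore yields K_{4} as a minor, and since treewidth is minor-monotone, tw(G) ≥ tw(K_{4}) = 3. Therefore the treewidth is 3.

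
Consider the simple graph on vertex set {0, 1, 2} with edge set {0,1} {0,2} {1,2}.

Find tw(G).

A width-2 tree decomposition is:
Bags: B1 = {0, 1, 2}
Tree: (single bag)
A single bag containing all 3 vertices is trivially a valid decomposition of width 2. Conversely, {0, 1, 2} is a clique of size 3, and the vertices of any clique must share a bag in every tree decomposition; so some bag has ≥ 3 vertices and tw(G) ≥ 2. Hence tw(G) = 2 exactly.

2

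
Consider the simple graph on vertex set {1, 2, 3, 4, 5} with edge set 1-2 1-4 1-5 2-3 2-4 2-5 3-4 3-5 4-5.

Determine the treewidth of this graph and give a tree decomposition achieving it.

Treewidth 3.
One optimal decomposition is:
Bags: B1 = {2, 3, 4, 5}  B2 = {1, 2, 4, 5}
Tree: B1–B2

The largest bag has 4 vertices, giving width 3; this decomposition certifies tw(G) ≤ 3. For the lower bound, the 4 vertices {1, 2, 4, 5} are pairwise adjacent, and any tree decomposition puts a clique entirely inside one bag — forcing width ≥ 3. Therefore the treewidth is 3.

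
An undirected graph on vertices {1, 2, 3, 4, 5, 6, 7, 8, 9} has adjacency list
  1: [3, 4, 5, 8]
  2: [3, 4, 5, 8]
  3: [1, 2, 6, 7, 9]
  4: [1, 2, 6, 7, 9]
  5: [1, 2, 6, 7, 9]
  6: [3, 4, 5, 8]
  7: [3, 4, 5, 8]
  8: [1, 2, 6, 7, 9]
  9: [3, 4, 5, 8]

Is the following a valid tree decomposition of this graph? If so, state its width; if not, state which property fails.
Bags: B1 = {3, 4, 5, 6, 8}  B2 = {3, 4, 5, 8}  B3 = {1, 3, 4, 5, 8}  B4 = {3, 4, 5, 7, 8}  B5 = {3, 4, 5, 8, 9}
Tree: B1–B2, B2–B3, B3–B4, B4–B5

No — vertex 2 appears in no bag.

A tree decomposition must satisfy three properties: every vertex lies in some bag; for every edge, both endpoints lie together in some bag; and for every vertex, the bags containing it form a connected subtree. Here vertex 2 appears in no bag, so the decomposition is invalid.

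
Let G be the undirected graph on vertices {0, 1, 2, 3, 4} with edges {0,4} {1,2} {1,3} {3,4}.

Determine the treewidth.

1

A width-1 tree decomposition is:
Bags: B1 = {1, 2}  B2 = {1, 3}  B3 = {3, 4}  B4 = {0, 4}
Tree: B1–B2, B2–B3, B3–B4
The largest bag has 2 vertices, giving width 1; this decomposition certifies tw(G) ≤ 1. G has an edge, so its treewidth is at least 1. The upper and lower bounds meet at 1, so that is the treewidth.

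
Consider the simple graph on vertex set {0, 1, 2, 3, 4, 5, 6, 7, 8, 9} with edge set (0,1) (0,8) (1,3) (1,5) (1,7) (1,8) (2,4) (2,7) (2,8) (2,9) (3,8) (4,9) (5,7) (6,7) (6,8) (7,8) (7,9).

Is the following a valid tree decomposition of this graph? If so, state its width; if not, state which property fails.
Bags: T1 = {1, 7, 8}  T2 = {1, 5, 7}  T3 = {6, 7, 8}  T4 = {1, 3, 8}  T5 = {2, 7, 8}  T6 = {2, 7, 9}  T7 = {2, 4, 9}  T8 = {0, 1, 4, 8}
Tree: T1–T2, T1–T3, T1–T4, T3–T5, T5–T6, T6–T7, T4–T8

No — bags containing vertex 4 are not connected in the tree.

A tree decomposition must satisfy three properties: every vertex lies in some bag; for every edge, both endpoints lie together in some bag; and for every vertex, the bags containing it form a connected subtree. Here bags containing vertex 4 are not connected in the tree, so the decomposition is invalid.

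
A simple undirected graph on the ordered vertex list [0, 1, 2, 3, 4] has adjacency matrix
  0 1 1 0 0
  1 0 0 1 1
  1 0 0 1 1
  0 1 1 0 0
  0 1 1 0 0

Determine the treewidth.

A width-2 tree decomposition is:
Bags: B1 = {1, 2, 4}  B2 = {1, 2, 3}  B3 = {0, 1, 2}
Tree: B1–B2, B2–B3
Every bag has size at most 3, so the width is 3 − 1 = 2 and tw(G) ≤ 2. The edges 4–1–3–2–4 form a cycle, so G is not a tree and its treewidth is at least 2. Therefore the treewidth is 2.

2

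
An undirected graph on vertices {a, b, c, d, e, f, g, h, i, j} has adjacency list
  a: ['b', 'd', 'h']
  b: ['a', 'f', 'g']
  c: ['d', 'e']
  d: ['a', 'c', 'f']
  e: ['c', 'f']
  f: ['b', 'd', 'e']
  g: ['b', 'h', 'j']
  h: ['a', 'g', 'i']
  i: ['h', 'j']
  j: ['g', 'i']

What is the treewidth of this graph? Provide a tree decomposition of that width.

Every bag has size at most 3, so the width is 3 − 1 = 2 and tw(G) ≤ 2. The edges j–i–h–g–j form a cycle, so G is not a tree and its treewidth is at least 2. Therefore the treewidth is 2.

Treewidth 2.
One optimal decomposition is:
Bags: B1 = {g, i, j}  B2 = {g, h, i}  B3 = {b, g, h}  B4 = {a, b, h}  B5 = {a, b, f}  B6 = {a, d, f}  B7 = {d, e, f}  B8 = {c, d, e}
Tree: B1–B2, B2–B3, B3–B4, B4–B5, B5–B6, B6–B7, B7–B8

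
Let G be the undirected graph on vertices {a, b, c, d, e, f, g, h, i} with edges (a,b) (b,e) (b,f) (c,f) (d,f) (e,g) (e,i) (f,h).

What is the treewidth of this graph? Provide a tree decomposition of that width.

Every bag has size at most 2, so the width is 2 − 1 = 1 and tw(G) ≤ 1. Any graph with an edge has treewidth ≥ 1, and G has the edge b–e. The upper and lower bounds meet at 1, so that is the treewidth.

Treewidth 1.
Bags: B1 = {b, e}  B2 = {b, f}  B3 = {f, h}  B4 = {e, g}  B5 = {c, f}  B6 = {a, b}  B7 = {d, f}  B8 = {e, i}
Tree: B1–B2, B2–B3, B1–B4, B3–B5, B2–B6, B3–B7, B4–B8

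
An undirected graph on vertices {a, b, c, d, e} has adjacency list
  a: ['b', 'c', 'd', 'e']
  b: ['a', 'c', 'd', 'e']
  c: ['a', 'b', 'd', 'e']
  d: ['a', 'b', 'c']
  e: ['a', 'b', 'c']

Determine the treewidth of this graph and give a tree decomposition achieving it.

Every bag has size at most 4, so the width is 4 − 1 = 3 and tw(G) ≤ 3. On the other hand G contains the 4-clique {a, b, c, d}. A clique must lie in a single bag of any decomposition, so no decomposition can have width below 3. The upper and lower bounds meet at 3, so that is the treewidth.

Treewidth 3.
Bags: B1 = {a, b, c, e}  B2 = {a, b, c, d}
Tree: B1–B2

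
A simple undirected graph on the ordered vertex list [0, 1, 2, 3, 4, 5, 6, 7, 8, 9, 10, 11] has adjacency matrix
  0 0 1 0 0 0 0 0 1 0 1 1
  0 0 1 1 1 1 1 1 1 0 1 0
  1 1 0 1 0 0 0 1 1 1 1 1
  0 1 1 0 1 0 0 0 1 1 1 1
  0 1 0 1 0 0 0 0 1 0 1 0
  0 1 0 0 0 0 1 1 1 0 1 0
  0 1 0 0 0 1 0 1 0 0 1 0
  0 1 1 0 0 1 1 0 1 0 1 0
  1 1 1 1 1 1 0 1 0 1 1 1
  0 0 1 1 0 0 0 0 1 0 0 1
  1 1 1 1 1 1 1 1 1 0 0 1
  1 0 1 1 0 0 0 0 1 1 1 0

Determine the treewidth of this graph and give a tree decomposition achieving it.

Treewidth 4.
Bags: B1 = {1, 5, 7, 8, 10}  B2 = {1, 2, 7, 8, 10}  B3 = {1, 2, 3, 8, 10}  B4 = {1, 5, 6, 7, 10}  B5 = {2, 3, 8, 10, 11}  B6 = {1, 3, 4, 8, 10}  B7 = {2, 3, 8, 9, 11}  B8 = {0, 2, 8, 10, 11}
Tree: B1–B2, B2–B3, B1–B4, B3–B5, B3–B6, B5–B7, B5–B8

Every bag has size at most 5, so the width is 5 − 1 = 4 and tw(G) ≤ 4. On the other hand G contains the 5-clique {2, 3, 8, 9, 11}. A clique must lie in a single bag of any decomposition, so no decomposition can have width below 4. Combining the bounds, tw(G) = 4.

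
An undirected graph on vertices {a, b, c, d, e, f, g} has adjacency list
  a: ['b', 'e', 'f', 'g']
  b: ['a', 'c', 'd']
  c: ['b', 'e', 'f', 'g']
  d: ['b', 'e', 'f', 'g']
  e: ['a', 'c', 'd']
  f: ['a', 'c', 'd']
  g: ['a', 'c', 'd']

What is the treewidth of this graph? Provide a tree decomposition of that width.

The largest bag has 4 vertices, giving width 3; this decomposition certifies tw(G) ≤ 3. For the lower bound: the 4 vertex sets {d,g}, {b,c}, {a}, {f} are disjoint, each induces a connected subgraph, and every pair is joined by at least one edge of G. Contracting each set to a single vertex therefore yields K_{4} as a minor, and since treewidth is minor-monotone, tw(G) ≥ tw(K_{4}) = 3. Therefore the treewidth is 3.

Treewidth 3.
One optimal decomposition is:
Bags: B1 = {a, c, d, g}  B2 = {a, b, c, d}  B3 = {a, c, d, f}  B4 = {a, c, d, e}
Tree: B1–B2, B2–B3, B3–B4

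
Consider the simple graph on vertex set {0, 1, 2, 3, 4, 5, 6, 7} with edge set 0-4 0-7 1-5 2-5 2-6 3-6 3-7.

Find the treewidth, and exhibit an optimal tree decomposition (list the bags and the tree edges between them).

Treewidth 1.
One optimal decomposition is:
Bags: B1 = {1, 5}  B2 = {2, 5}  B3 = {2, 6}  B4 = {3, 6}  B5 = {3, 7}  B6 = {0, 7}  B7 = {0, 4}
Tree: B1–B2, B2–B3, B3–B4, B4–B5, B5–B6, B6–B7

Every bag has size at most 2, so the width is 2 − 1 = 1 and tw(G) ≤ 1. G has an edge, so its treewidth is at least 1. The upper and lower bounds meet at 1, so that is the treewidth.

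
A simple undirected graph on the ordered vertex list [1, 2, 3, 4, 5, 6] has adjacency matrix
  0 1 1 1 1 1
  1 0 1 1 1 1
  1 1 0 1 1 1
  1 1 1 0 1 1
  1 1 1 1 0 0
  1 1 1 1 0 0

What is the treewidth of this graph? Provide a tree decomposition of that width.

Treewidth 4.
Bags: B1 = {1, 2, 3, 4, 5}  B2 = {1, 2, 3, 4, 6}
Tree: B1–B2

Each bag holds 5 vertices, so the decomposition has width 4, which upper-bounds the treewidth. For the lower bound, the 5 vertices {1, 2, 3, 4, 5} are pairwise adjacent, and any tree decomposition puts a clique entirely inside one bag — forcing width ≥ 4. Hence tw(G) = 4 exactly.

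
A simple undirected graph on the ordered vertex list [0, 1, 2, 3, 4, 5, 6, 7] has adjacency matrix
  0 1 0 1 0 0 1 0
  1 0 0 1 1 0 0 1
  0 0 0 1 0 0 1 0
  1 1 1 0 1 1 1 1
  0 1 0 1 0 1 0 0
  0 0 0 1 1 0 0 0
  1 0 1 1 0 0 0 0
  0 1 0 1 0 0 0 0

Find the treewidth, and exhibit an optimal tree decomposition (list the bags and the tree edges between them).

Every bag has size at most 3, so the width is 3 − 1 = 2 and tw(G) ≤ 2. For the lower bound, the 3 vertices {0, 1, 3} are pairwise adjacent, and any tree decomposition puts a clique entirely inside one bag — forcing width ≥ 2. Hence tw(G) = 2 exactly.

Treewidth 2.
One optimal decomposition is:
Bags: B1 = {1, 3, 4}  B2 = {0, 1, 3}  B3 = {0, 3, 6}  B4 = {1, 3, 7}  B5 = {2, 3, 6}  B6 = {3, 4, 5}
Tree: B1–B2, B2–B3, B2–B4, B3–B5, B1–B6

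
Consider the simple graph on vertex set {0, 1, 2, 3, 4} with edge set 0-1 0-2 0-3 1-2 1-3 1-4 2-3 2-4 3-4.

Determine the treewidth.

3

A width-3 tree decomposition is:
Bags: B1 = {1, 2, 3, 4}  B2 = {0, 1, 2, 3}
Tree: B1–B2
Every bag has size at most 4, so the width is 4 − 1 = 3 and tw(G) ≤ 3. Conversely, {0, 1, 2, 3} is a clique of size 4, and the vertices of any clique must share a bag in every tree decomposition; so some bag has ≥ 4 vertices and tw(G) ≥ 3. Combining the bounds, tw(G) = 3.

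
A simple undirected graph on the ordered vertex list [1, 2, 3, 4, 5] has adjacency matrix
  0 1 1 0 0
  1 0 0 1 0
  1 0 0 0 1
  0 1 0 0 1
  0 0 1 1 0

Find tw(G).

2

A width-2 tree decomposition is:
Bags: B1 = {1, 2, 3}  B2 = {2, 3, 5}  B3 = {2, 4, 5}
Tree: B1–B2, B2–B3
The largest bag has 3 vertices, giving width 2; this decomposition certifies tw(G) ≤ 2. For the lower bound, G contains the cycle 2–1–3–5–4–2, so G is not a forest; only forests have treewidth ≤ 1, hence tw(G) ≥ 2. The upper and lower bounds meet at 2, so that is the treewidth.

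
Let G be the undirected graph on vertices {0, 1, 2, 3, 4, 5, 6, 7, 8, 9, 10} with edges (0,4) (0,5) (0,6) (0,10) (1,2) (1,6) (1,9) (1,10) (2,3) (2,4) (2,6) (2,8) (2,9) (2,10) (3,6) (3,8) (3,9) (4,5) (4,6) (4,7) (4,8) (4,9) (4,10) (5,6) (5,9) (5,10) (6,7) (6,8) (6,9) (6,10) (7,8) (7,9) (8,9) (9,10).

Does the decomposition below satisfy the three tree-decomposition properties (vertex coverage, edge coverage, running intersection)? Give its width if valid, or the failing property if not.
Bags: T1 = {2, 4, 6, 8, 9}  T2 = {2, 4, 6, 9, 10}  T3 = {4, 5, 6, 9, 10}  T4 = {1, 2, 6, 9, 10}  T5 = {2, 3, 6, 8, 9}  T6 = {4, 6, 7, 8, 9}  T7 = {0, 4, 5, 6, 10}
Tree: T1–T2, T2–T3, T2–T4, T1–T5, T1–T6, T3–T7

Checking the three conditions: (i) the bags cover all of {0, 1, 2, 3, 4, 5, 6, 7, 8, 9, 10}; (ii) for each edge, some bag contains both endpoints; (iii) the bags containing any fixed vertex form a subtree. All hold, so the decomposition is valid with width 5 − 1 = 4.

Yes; width 4.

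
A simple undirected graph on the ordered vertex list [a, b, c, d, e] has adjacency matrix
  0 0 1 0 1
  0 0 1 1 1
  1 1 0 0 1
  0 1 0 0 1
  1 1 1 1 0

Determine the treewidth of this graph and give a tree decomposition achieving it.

The largest bag has 3 vertices, giving width 2; this decomposition certifies tw(G) ≤ 2. Conversely, {b, d, e} is a clique of size 3, and the vertices of any clique must share a bag in every tree decomposition; so some bag has ≥ 3 vertices and tw(G) ≥ 2. The upper and lower bounds meet at 2, so that is the treewidth.

Treewidth 2.
Bags: B1 = {a, c, e}  B2 = {b, c, e}  B3 = {b, d, e}
Tree: B1–B2, B2–B3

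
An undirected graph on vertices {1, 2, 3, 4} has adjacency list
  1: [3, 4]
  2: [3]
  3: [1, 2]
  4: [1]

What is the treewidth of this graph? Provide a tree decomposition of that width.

Treewidth 1.
Bags: B1 = {2, 3}  B2 = {1, 3}  B3 = {1, 4}
Tree: B1–B2, B2–B3

Each bag holds 2 vertices, so the decomposition has width 1, which upper-bounds the treewidth. Any graph with an edge has treewidth ≥ 1, and G has the edge 2–3. Combining the bounds, tw(G) = 1.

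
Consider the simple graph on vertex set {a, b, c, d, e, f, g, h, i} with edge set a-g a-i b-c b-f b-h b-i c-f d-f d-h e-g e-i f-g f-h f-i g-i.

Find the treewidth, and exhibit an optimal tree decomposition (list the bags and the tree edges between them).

Every bag has size at most 3, so the width is 3 − 1 = 2 and tw(G) ≤ 2. On the other hand G contains the 3-clique {a, g, i}. A clique must lie in a single bag of any decomposition, so no decomposition can have width below 2. Hence tw(G) = 2 exactly.

Treewidth 2.
One such decomposition:
Bags: B1 = {b, f, i}  B2 = {b, c, f}  B3 = {f, g, i}  B4 = {a, g, i}  B5 = {b, f, h}  B6 = {e, g, i}  B7 = {d, f, h}
Tree: B1–B2, B1–B3, B3–B4, B1–B5, B4–B6, B5–B7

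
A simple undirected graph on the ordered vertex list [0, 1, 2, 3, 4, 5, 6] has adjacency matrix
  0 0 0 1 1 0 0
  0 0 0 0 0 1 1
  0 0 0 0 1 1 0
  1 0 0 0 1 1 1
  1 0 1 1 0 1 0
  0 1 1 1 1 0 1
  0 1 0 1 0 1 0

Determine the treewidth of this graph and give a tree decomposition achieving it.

Treewidth 2.
Bags: B1 = {3, 4, 5}  B2 = {3, 5, 6}  B3 = {0, 3, 4}  B4 = {1, 5, 6}  B5 = {2, 4, 5}
Tree: B1–B2, B1–B3, B2–B4, B1–B5

Every bag has size at most 3, so the width is 3 − 1 = 2 and tw(G) ≤ 2. On the other hand G contains the 3-clique {0, 3, 4}. A clique must lie in a single bag of any decomposition, so no decomposition can have width below 2. Therefore the treewidth is 2.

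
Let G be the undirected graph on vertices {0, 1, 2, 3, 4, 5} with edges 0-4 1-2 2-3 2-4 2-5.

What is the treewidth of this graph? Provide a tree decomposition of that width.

Treewidth 1.
One optimal decomposition is:
Bags: B1 = {2, 4}  B2 = {0, 4}  B3 = {2, 5}  B4 = {2, 3}  B5 = {1, 2}
Tree: B1–B2, B1–B3, B1–B4, B3–B5

Each bag holds 2 vertices, so the decomposition has width 1, which upper-bounds the treewidth. Any graph with an edge has treewidth ≥ 1, and G has the edge 2–4. Therefore the treewidth is 1.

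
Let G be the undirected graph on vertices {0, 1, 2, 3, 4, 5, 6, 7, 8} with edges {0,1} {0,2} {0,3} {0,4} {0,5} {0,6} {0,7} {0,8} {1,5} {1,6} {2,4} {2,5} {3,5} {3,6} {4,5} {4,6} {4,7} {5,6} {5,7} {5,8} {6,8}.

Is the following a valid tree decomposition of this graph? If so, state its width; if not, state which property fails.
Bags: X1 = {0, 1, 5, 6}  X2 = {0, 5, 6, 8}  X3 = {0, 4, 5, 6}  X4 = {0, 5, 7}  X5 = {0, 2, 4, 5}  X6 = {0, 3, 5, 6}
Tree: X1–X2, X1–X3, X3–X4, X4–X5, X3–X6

A tree decomposition must satisfy three properties: every vertex lies in some bag; for every edge, both endpoints lie together in some bag; and for every vertex, the bags containing it form a connected subtree. Here edge (4,7) lies in no bag, so the decomposition is invalid.

No — edge (4,7) lies in no bag.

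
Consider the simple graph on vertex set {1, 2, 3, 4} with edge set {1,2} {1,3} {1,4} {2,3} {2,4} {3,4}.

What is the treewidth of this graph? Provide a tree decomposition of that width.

A single bag containing all 4 vertices is trivially a valid decomposition of width 3. For the lower bound, the 4 vertices {1, 2, 3, 4} are pairwise adjacent, and any tree decomposition puts a clique entirely inside one bag — forcing width ≥ 3. Therefore the treewidth is 3.

Treewidth 3.
Bags: B1 = {1, 2, 3, 4}
Tree: (single bag)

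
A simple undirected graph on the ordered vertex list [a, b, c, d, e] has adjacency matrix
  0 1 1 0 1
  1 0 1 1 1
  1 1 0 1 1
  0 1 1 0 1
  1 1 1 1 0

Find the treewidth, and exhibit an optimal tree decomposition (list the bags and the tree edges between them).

The largest bag has 4 vertices, giving width 3; this decomposition certifies tw(G) ≤ 3. On the other hand G contains the 4-clique {b, c, d, e}. A clique must lie in a single bag of any decomposition, so no decomposition can have width below 3. Hence tw(G) = 3 exactly.

Treewidth 3.
One optimal decomposition is:
Bags: B1 = {a, b, c, e}  B2 = {b, c, d, e}
Tree: B1–B2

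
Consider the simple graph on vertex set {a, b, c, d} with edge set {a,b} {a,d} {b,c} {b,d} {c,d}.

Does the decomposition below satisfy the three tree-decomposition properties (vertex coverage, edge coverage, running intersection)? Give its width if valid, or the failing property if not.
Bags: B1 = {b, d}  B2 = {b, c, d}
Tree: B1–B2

A tree decomposition must satisfy three properties: every vertex lies in some bag; for every edge, both endpoints lie together in some bag; and for every vertex, the bags containing it form a connected subtree. Here vertex a appears in no bag, so the decomposition is invalid.

No — vertex a appears in no bag.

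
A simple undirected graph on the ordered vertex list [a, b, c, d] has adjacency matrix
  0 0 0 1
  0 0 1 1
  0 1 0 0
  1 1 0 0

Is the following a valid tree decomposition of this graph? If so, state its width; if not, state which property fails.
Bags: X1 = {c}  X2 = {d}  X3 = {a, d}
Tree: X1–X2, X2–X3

No — vertex b appears in no bag.

A tree decomposition must satisfy three properties: every vertex lies in some bag; for every edge, both endpoints lie together in some bag; and for every vertex, the bags containing it form a connected subtree. Here vertex b appears in no bag, so the decomposition is invalid.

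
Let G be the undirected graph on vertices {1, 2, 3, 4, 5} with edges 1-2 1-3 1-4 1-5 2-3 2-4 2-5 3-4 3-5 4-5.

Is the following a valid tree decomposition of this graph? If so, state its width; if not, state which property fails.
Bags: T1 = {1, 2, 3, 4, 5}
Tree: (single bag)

Yes; width 4.

Vertex coverage: the bags together contain {1, 2, 3, 4, 5}, the full vertex set. Edge coverage: each edge of G has both endpoints in at least one bag. Running intersection: for every vertex, the bags containing it form a connected subtree. All three properties hold, so this is a valid tree decomposition of width max|bag| − 1 = 4, and hence tw(G) ≤ 4.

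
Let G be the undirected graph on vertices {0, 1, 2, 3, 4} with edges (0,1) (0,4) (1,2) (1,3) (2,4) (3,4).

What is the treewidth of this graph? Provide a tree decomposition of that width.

Treewidth 2.
One such decomposition:
Bags: B1 = {1, 2, 4}  B2 = {0, 1, 4}  B3 = {1, 3, 4}
Tree: B1–B2, B2–B3

Every bag has size at most 3, so the width is 3 − 1 = 2 and tw(G) ≤ 2. The edges 4–2–1–0–4 form a cycle, so G is not a tree and its treewidth is at least 2. Therefore the treewidth is 2.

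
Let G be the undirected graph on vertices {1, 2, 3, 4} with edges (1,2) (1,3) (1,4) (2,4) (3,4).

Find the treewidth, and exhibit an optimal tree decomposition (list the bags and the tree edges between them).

Treewidth 2.
One optimal decomposition is:
Bags: B1 = {1, 3, 4}  B2 = {1, 2, 4}
Tree: B1–B2

Each bag holds 3 vertices, so the decomposition has width 2, which upper-bounds the treewidth. For the lower bound, the 3 vertices {1, 2, 4} are pairwise adjacent, and any tree decomposition puts a clique entirely inside one bag — forcing width ≥ 2. Combining the bounds, tw(G) = 2.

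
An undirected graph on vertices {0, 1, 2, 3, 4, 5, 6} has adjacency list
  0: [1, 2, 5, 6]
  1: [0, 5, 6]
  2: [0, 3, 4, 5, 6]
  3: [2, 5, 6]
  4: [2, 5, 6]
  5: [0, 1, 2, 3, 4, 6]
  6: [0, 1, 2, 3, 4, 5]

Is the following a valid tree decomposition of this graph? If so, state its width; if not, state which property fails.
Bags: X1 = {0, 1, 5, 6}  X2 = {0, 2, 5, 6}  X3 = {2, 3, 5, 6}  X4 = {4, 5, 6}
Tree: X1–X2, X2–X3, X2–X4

A tree decomposition must satisfy three properties: every vertex lies in some bag; for every edge, both endpoints lie together in some bag; and for every vertex, the bags containing it form a connected subtree. Here edge (2,4) lies in no bag, so the decomposition is invalid.

No — edge (2,4) lies in no bag.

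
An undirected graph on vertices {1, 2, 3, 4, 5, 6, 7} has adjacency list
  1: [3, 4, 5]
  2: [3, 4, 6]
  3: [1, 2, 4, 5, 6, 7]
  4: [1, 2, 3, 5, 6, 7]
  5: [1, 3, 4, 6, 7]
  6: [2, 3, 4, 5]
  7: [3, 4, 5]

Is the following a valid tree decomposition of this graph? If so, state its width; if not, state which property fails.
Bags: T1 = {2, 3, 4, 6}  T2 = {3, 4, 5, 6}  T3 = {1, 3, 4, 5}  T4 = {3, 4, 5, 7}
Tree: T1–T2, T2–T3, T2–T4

Yes; width 3.

Every vertex of G appears in some bag (union = {1, 2, 3, 4, 5, 6, 7}); every edge is covered by a bag; and for each vertex v the set of bags containing v is connected in the bag tree. The decomposition is therefore valid. The largest bag has 4 vertices, so the width is 3.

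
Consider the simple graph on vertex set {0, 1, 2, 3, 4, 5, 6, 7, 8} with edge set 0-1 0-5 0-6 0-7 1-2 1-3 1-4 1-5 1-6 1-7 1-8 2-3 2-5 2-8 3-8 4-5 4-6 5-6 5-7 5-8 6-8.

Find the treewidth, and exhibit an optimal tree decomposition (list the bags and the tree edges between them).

The largest bag has 4 vertices, giving width 3; this decomposition certifies tw(G) ≤ 3. For the lower bound, the 4 vertices {1, 2, 3, 8} are pairwise adjacent, and any tree decomposition puts a clique entirely inside one bag — forcing width ≥ 3. The upper and lower bounds meet at 3, so that is the treewidth.

Treewidth 3.
One such decomposition:
Bags: B1 = {0, 1, 5, 6}  B2 = {1, 5, 6, 8}  B3 = {0, 1, 5, 7}  B4 = {1, 4, 5, 6}  B5 = {1, 2, 5, 8}  B6 = {1, 2, 3, 8}
Tree: B1–B2, B1–B3, B2–B4, B2–B5, B5–B6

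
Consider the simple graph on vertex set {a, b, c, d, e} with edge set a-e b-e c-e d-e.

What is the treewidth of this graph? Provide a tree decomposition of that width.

Each bag holds 2 vertices, so the decomposition has width 1, which upper-bounds the treewidth. G has an edge, so its treewidth is at least 1. Combining the bounds, tw(G) = 1.

Treewidth 1.
One optimal decomposition is:
Bags: B1 = {d, e}  B2 = {c, e}  B3 = {a, e}  B4 = {b, e}
Tree: B1–B2, B1–B3, B3–B4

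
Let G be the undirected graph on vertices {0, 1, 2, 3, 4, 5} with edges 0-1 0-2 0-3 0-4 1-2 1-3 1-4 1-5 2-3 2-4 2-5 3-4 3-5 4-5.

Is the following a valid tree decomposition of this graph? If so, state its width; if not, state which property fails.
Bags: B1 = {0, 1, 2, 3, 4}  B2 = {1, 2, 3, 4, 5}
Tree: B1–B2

Every vertex of G appears in some bag (union = {0, 1, 2, 3, 4, 5}); every edge is covered by a bag; and for each vertex v the set of bags containing v is connected in the bag tree. The decomposition is therefore valid. The largest bag has 5 vertices, so the width is 4.

Yes; width 4.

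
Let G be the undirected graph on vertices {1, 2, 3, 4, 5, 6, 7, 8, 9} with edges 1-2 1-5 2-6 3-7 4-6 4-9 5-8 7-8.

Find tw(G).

1

A width-1 tree decomposition is:
Bags: B1 = {3, 7}  B2 = {7, 8}  B3 = {5, 8}  B4 = {1, 5}  B5 = {1, 2}  B6 = {2, 6}  B7 = {4, 6}  B8 = {4, 9}
Tree: B1–B2, B2–B3, B3–B4, B4–B5, B5–B6, B6–B7, B7–B8
Each bag holds 2 vertices, so the decomposition has width 1, which upper-bounds the treewidth. G has an edge, so its treewidth is at least 1. Combining the bounds, tw(G) = 1.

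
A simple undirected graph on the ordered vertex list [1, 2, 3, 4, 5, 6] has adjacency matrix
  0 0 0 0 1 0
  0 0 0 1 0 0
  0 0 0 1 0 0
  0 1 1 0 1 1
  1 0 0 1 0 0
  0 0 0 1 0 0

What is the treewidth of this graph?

A width-1 tree decomposition is:
Bags: B1 = {3, 4}  B2 = {2, 4}  B3 = {4, 5}  B4 = {1, 5}  B5 = {4, 6}
Tree: B1–B2, B2–B3, B3–B4, B3–B5
Each bag holds 2 vertices, so the decomposition has width 1, which upper-bounds the treewidth. G has an edge, so its treewidth is at least 1. The upper and lower bounds meet at 1, so that is the treewidth.

1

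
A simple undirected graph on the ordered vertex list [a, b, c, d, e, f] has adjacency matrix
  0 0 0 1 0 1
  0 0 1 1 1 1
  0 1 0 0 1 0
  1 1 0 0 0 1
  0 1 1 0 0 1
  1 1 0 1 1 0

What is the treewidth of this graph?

A width-2 tree decomposition is:
Bags: B1 = {b, e, f}  B2 = {b, d, f}  B3 = {b, c, e}  B4 = {a, d, f}
Tree: B1–B2, B1–B3, B2–B4
The largest bag has 3 vertices, giving width 2; this decomposition certifies tw(G) ≤ 2. For the lower bound, the 3 vertices {b, c, e} are pairwise adjacent, and any tree decomposition puts a clique entirely inside one bag — forcing width ≥ 2. Combining the bounds, tw(G) = 2.

2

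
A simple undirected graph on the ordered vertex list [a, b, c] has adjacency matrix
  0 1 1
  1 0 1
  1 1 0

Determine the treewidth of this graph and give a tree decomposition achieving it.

A single bag containing all 3 vertices is trivially a valid decomposition of width 2. For the lower bound, the 3 vertices {a, b, c} are pairwise adjacent, and any tree decomposition puts a clique entirely inside one bag — forcing width ≥ 2. Therefore the treewidth is 2.

Treewidth 2.
One optimal decomposition is:
Bags: B1 = {a, b, c}
Tree: (single bag)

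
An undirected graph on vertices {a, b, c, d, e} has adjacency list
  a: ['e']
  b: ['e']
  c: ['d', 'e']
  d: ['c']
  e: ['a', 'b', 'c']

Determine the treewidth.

1

A width-1 tree decomposition is:
Bags: B1 = {a, e}  B2 = {c, e}  B3 = {b, e}  B4 = {c, d}
Tree: B1–B2, B1–B3, B2–B4
The largest bag has 2 vertices, giving width 1; this decomposition certifies tw(G) ≤ 1. Since G has at least one edge (e.g. e–a), it is not an edgeless graph, so tw(G) ≥ 1. Therefore the treewidth is 1.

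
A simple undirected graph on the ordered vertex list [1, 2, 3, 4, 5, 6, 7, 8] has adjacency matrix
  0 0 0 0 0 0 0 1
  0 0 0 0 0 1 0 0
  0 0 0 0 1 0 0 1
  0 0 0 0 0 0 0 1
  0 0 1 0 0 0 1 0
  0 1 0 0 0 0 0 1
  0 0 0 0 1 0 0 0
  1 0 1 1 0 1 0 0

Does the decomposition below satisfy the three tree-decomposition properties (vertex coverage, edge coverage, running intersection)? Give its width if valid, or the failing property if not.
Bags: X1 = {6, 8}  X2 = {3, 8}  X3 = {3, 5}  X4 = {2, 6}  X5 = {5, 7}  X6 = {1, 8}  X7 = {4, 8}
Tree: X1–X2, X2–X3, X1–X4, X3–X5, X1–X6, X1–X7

Yes; width 1.

Checking the three conditions: (i) the bags cover all of {1, 2, 3, 4, 5, 6, 7, 8}; (ii) for each edge, some bag contains both endpoints; (iii) the bags containing any fixed vertex form a subtree. All hold, so the decomposition is valid with width 2 − 1 = 1.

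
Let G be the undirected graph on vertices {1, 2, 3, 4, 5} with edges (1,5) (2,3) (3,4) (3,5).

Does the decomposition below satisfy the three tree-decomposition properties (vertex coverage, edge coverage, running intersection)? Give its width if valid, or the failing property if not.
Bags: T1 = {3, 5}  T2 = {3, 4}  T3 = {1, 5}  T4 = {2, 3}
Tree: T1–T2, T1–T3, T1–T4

Every vertex of G appears in some bag (union = {1, 2, 3, 4, 5}); every edge is covered by a bag; and for each vertex v the set of bags containing v is connected in the bag tree. The decomposition is therefore valid. The largest bag has 2 vertices, so the width is 1.

Yes; width 1.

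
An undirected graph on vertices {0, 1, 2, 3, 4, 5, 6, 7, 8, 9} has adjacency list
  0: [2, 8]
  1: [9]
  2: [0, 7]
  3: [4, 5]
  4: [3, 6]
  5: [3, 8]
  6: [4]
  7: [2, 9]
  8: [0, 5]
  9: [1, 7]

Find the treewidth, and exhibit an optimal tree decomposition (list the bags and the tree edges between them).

The largest bag has 2 vertices, giving width 1; this decomposition certifies tw(G) ≤ 1. G has an edge, so its treewidth is at least 1. Hence tw(G) = 1 exactly.

Treewidth 1.
One such decomposition:
Bags: B1 = {4, 6}  B2 = {3, 4}  B3 = {3, 5}  B4 = {5, 8}  B5 = {0, 8}  B6 = {0, 2}  B7 = {2, 7}  B8 = {7, 9}  B9 = {1, 9}
Tree: B1–B2, B2–B3, B3–B4, B4–B5, B5–B6, B6–B7, B7–B8, B8–B9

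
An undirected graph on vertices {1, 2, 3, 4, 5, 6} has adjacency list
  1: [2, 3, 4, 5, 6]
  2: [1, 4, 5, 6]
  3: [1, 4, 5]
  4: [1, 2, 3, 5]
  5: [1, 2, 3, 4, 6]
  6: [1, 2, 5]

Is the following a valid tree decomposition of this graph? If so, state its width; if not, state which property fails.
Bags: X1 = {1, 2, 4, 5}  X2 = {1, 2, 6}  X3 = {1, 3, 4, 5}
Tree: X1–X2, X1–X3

A tree decomposition must satisfy three properties: every vertex lies in some bag; for every edge, both endpoints lie together in some bag; and for every vertex, the bags containing it form a connected subtree. Here edge (5,6) lies in no bag, so the decomposition is invalid.

No — edge (5,6) lies in no bag.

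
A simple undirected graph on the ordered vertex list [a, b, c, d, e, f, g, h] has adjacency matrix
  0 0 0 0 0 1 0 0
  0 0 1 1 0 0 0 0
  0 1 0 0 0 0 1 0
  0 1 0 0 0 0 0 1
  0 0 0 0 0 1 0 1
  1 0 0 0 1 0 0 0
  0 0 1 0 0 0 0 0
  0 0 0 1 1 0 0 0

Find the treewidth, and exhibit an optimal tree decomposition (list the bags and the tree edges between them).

Each bag holds 2 vertices, so the decomposition has width 1, which upper-bounds the treewidth. G has an edge, so its treewidth is at least 1. Combining the bounds, tw(G) = 1.

Treewidth 1.
One optimal decomposition is:
Bags: B1 = {c, g}  B2 = {b, c}  B3 = {b, d}  B4 = {d, h}  B5 = {e, h}  B6 = {e, f}  B7 = {a, f}
Tree: B1–B2, B2–B3, B3–B4, B4–B5, B5–B6, B6–B7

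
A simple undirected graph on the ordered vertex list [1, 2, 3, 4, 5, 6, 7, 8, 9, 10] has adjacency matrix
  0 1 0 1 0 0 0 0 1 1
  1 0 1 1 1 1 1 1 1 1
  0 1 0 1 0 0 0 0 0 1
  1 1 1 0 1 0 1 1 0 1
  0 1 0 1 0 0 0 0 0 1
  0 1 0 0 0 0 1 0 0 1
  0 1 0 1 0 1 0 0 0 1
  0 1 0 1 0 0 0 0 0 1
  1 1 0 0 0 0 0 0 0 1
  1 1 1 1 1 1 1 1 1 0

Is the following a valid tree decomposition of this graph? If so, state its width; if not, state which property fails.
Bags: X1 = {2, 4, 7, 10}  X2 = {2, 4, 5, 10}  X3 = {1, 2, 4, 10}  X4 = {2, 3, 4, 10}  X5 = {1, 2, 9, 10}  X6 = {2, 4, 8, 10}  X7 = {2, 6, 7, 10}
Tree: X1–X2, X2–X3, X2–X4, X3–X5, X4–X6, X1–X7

Yes; width 3.

Vertex coverage: the bags together contain {1, 2, 3, 4, 5, 6, 7, 8, 9, 10}, the full vertex set. Edge coverage: each edge of G has both endpoints in at least one bag. Running intersection: for every vertex, the bags containing it form a connected subtree. All three properties hold, so this is a valid tree decomposition of width max|bag| − 1 = 3, and hence tw(G) ≤ 3.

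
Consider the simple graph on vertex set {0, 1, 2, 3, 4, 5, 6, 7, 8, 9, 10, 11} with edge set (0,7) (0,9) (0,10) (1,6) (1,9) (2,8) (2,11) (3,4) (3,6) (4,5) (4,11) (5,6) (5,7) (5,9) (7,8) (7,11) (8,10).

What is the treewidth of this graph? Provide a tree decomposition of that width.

Every bag has size at most 4, so the width is 4 − 1 = 3 and tw(G) ≤ 3. For the lower bound: the 4 vertex sets {2,8,10}, {0}, {7}, {4,5,9,11} are disjoint, each induces a connected subgraph, and every pair is joined by at least one edge of G. Contracting each set to a single vertex therefore yields K_{4} as a minor, and since treewidth is minor-monotone, tw(G) ≥ tw(K_{4}) = 3. Therefore the treewidth is 3.

Treewidth 3.
One optimal decomposition is:
Bags: B1 = {0, 2, 8, 10}  B2 = {0, 2, 7, 8}  B3 = {0, 2, 7, 11}  B4 = {0, 7, 9, 11}  B5 = {5, 7, 9, 11}  B6 = {4, 5, 9, 11}  B7 = {1, 4, 5, 9}  B8 = {1, 4, 5, 6}  B9 = {1, 3, 4, 6}
Tree: B1–B2, B2–B3, B3–B4, B4–B5, B5–B6, B6–B7, B7–B8, B8–B9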